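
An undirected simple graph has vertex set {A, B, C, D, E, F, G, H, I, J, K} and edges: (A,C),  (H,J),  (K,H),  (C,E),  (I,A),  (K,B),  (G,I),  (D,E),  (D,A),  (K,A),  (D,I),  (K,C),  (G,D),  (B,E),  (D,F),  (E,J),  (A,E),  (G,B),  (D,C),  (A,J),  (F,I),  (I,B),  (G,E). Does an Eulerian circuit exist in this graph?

Degrees: A:6, B:4, C:4, D:6, E:6, F:2, G:4, H:2, I:5, J:3, K:4
I, J have odd degree; an Eulerian circuit needs every degree to be even, so none exists.

No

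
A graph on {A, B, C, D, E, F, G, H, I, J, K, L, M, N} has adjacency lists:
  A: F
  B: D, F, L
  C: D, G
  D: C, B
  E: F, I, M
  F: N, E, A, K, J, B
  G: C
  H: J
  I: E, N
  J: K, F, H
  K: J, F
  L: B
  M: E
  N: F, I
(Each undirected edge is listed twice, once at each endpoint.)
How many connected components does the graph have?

1

Component: {A, B, C, D, E, F, G, H, I, J, K, L, M, N}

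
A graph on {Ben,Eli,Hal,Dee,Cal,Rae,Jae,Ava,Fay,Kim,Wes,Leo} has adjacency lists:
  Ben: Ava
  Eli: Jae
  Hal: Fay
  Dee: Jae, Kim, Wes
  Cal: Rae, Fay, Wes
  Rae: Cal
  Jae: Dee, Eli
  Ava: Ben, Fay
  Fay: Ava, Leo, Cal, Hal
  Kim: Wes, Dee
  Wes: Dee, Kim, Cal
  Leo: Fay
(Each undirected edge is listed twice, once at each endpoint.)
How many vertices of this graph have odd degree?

8

Degrees: Ben:1, Eli:1, Hal:1, Dee:3, Cal:3, Rae:1, Jae:2, Ava:2, Fay:4, Kim:2, Wes:3, Leo:1
Odd-degree vertices: Ben, Eli, Hal, Dee, Cal, Rae, Wes, Leo.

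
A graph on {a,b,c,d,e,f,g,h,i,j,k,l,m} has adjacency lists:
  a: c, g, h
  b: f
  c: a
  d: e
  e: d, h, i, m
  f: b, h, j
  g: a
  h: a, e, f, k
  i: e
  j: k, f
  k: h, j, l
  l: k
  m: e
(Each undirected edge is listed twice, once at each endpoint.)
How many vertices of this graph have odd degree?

10

Degrees: a:3, b:1, c:1, d:1, e:4, f:3, g:1, h:4, i:1, j:2, k:3, l:1, m:1
Odd-degree vertices: a, b, c, d, f, g, i, k, l, m.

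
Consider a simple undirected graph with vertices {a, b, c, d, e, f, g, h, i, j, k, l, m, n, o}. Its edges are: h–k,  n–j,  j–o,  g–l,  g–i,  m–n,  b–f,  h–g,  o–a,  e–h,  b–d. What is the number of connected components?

4

Component: {c}
Component: {b, d, f}
Component: {a, j, m, n, o}
Component: {e, g, h, i, k, l}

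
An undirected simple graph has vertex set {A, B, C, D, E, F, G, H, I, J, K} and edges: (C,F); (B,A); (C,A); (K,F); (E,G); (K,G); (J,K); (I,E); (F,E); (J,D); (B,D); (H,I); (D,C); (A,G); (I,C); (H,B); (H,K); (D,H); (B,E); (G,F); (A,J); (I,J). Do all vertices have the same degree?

Degrees: A:4, B:4, C:4, D:4, E:4, F:4, G:4, H:4, I:4, J:4, K:4
Every vertex has degree 4, so the graph is 4-regular.

Yes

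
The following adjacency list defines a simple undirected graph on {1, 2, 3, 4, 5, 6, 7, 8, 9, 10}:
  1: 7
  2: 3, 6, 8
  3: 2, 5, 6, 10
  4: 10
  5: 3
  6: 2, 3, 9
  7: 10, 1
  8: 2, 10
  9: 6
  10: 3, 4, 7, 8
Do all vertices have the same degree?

No

Degrees: 1:1, 2:3, 3:4, 4:1, 5:1, 6:3, 7:2, 8:2, 9:1, 10:4
Vertex 1 has degree 1 while 3 has degree 4, so the graph is not regular.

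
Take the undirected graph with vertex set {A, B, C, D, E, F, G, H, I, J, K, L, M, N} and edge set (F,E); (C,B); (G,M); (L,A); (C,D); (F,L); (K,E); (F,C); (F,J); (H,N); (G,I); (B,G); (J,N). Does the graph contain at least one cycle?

|V| = 14, |E| = 13, number of components = 1.
A forest on 14 vertices with 1 component has exactly 13 edges, which matches — so no cycle.

No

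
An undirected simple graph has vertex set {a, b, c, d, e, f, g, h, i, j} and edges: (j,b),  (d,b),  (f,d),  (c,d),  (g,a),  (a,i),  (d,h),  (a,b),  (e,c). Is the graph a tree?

Yes

The graph has 10 vertices and 9 edges.
Connected and |E| = |V| - 1, which characterizes a tree.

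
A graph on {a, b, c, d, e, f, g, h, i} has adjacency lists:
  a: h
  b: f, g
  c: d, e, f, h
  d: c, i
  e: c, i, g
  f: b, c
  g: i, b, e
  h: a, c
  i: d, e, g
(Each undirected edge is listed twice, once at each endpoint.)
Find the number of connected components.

Component: {a, b, c, d, e, f, g, h, i}

1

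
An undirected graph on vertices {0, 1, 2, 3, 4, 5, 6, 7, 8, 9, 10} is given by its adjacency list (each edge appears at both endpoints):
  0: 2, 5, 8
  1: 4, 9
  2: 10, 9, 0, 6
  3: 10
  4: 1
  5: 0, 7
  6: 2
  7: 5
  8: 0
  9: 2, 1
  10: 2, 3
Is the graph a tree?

|V| = 11, |E| = 10.
Connected and |E| = |V| - 1, which characterizes a tree.

Yes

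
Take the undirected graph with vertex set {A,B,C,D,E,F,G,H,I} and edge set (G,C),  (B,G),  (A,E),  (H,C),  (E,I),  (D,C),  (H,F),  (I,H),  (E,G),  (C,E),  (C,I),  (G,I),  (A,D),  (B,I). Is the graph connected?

A breadth-first search from A visits A, D, E, C, I, G, H, B, F — all 9 vertices — so the graph is connected.

Yes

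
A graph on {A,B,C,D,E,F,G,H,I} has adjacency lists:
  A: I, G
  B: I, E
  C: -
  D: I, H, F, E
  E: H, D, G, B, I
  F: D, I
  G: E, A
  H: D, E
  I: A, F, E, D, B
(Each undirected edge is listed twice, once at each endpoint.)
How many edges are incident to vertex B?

Neighbors of B: E, I.

2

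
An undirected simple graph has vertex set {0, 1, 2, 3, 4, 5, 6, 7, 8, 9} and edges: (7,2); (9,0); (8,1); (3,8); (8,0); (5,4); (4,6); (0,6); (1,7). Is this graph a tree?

The graph has 10 vertices and 9 edges.
Connected and |E| = |V| - 1, which characterizes a tree.

Yes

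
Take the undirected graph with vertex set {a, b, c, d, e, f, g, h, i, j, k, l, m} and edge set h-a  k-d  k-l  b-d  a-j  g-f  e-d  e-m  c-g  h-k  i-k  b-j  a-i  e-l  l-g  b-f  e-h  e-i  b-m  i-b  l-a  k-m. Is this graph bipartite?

Yes

A valid 2-coloring puts {c, d, f, h, i, j, l, m} on one side and {a, b, e, g, k} on the other; every edge crosses between the two sides.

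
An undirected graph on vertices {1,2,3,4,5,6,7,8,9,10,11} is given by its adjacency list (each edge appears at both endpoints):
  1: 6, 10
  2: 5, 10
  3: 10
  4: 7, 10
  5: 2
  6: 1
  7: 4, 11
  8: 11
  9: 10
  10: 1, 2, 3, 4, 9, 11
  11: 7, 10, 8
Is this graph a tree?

No

The graph has 11 vertices and 11 edges.
Connected but with 11 > 10 edges, so it has a cycle and is not a tree.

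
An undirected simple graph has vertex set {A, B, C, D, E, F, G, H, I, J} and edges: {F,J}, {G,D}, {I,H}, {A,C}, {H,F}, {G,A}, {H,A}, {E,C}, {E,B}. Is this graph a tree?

Yes

|V| = 10, |E| = 9.
It is connected with exactly 9 edges, hence acyclic — it is a tree.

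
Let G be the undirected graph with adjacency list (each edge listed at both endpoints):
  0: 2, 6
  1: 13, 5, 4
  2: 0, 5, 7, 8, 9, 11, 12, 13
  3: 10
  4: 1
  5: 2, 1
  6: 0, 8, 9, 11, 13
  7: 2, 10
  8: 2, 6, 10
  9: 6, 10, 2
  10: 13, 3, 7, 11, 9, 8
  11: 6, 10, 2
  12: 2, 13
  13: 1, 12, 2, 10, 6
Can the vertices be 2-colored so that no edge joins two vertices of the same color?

No

The cycle 2-12-13-2 has length 3, which is odd, so the graph is not bipartite.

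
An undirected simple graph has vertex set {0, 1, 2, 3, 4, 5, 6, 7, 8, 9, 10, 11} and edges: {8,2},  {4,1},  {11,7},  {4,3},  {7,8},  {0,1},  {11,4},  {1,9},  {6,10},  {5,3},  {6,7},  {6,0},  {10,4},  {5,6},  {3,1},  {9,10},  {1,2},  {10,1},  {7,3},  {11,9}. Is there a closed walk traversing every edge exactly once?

Degrees: 0:2, 1:6, 2:2, 3:4, 4:4, 5:2, 6:4, 7:4, 8:2, 9:3, 10:4, 11:3
9, 11 have odd degree; an Eulerian circuit needs every degree to be even, so none exists.

No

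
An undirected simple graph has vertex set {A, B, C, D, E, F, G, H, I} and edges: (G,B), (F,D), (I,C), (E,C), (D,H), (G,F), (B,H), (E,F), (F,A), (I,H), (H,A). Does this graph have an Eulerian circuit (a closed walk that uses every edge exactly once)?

Degrees: A:2, B:2, C:2, D:2, E:2, F:4, G:2, H:4, I:2
All degrees are even and the non-isolated vertices are connected — an Eulerian circuit exists.

Yes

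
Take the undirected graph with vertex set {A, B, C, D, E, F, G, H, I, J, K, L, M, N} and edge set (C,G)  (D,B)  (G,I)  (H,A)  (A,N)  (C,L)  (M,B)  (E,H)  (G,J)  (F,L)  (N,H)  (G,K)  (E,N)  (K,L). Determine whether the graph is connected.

Component: {B, D, M}
Component: {A, E, H, N}
Component: {C, F, G, I, J, K, L}
No edge joins these 3 groups, so the graph is disconnected.

No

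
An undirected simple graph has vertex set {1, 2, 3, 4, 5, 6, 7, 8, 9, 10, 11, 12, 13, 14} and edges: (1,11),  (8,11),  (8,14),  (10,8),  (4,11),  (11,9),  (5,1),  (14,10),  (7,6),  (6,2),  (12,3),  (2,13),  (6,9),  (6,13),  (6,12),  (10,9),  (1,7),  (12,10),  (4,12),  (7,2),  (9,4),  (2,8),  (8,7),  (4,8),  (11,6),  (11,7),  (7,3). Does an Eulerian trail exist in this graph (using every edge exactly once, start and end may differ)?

Degrees: 1:3, 2:4, 3:2, 4:4, 5:1, 6:6, 7:6, 8:6, 9:4, 10:4, 11:6, 12:4, 13:2, 14:2
Odd-degree vertices: 1, 5 (2 total).
With 2 odd-degree vertices and all edges in one connected piece, an Eulerian trail exists (from 1 to 5).

Yes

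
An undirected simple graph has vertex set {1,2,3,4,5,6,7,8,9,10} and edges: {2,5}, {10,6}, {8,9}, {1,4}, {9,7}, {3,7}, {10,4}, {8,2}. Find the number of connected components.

Component: {1, 4, 6, 10}
Component: {2, 3, 5, 7, 8, 9}

2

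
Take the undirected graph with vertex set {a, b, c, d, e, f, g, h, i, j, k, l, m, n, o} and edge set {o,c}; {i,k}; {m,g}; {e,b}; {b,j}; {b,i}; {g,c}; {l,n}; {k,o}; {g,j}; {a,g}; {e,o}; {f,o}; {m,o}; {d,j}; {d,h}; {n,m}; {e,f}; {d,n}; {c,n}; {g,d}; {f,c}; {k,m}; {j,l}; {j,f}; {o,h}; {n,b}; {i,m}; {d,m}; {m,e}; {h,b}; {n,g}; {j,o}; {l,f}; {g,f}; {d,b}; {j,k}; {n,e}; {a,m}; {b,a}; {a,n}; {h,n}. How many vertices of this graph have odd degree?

Degrees: a:4, b:7, c:4, d:6, e:5, f:6, g:7, h:4, i:3, j:7, k:4, l:3, m:8, n:9, o:7
Odd-degree vertices: b, e, g, i, j, l, n, o.

8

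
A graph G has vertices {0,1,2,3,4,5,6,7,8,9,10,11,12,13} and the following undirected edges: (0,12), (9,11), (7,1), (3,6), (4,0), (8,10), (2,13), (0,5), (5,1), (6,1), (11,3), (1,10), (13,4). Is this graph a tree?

The graph has 14 vertices and 13 edges.
It is connected with exactly 13 edges, hence acyclic — it is a tree.

Yes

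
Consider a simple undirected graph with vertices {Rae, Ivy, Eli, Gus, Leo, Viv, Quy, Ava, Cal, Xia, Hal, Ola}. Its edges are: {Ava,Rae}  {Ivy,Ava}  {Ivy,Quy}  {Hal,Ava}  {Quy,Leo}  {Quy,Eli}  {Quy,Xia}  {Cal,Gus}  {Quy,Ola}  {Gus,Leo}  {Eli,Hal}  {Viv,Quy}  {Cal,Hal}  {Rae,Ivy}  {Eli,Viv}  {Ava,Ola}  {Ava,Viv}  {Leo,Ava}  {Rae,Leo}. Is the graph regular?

No

Degrees: Rae:3, Ivy:3, Eli:3, Gus:2, Leo:4, Viv:3, Quy:6, Ava:6, Cal:2, Xia:1, Hal:3, Ola:2
Degrees are not all equal (e.g. deg(Xia)=1 but deg(Quy)=6); not regular.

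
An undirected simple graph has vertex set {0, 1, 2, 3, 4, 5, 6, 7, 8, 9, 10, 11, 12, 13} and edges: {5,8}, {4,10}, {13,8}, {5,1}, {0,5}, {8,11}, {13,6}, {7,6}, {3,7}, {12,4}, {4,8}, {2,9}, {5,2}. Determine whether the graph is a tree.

Yes

|V| = 14, |E| = 13.
It is connected with exactly 13 edges, hence acyclic — it is a tree.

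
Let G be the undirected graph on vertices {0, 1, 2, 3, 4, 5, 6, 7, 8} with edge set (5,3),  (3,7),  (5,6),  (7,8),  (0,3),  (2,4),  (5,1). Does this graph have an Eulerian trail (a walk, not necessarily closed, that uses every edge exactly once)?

No

Degrees: 0:1, 1:1, 2:1, 3:3, 4:1, 5:3, 6:1, 7:2, 8:1
Odd-degree vertices: 0, 1, 2, 3, 4, 5, 6, 8 (8 total).
An Eulerian trail requires 0 or 2 odd-degree vertices; here there are 8.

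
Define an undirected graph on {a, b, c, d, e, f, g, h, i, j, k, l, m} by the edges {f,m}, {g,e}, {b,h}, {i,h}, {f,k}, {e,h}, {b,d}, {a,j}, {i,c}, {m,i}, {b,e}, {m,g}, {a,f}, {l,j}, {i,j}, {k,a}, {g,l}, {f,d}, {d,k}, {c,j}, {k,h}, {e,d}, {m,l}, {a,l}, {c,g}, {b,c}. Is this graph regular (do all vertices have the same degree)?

Degrees: a:4, b:4, c:4, d:4, e:4, f:4, g:4, h:4, i:4, j:4, k:4, l:4, m:4
All degrees equal 4; the graph is regular.

Yes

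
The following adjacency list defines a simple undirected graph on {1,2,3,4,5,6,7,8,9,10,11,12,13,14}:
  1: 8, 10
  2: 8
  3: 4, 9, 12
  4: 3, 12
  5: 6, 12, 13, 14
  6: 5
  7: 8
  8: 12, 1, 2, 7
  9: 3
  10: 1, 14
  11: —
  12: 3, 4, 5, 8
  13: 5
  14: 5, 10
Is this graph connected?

Component: {11}
Component: {1, 2, 3, 4, 5, 6, 7, 8, 9, 10, 12, 13, 14}
No edge joins these 2 groups, so the graph is disconnected.

No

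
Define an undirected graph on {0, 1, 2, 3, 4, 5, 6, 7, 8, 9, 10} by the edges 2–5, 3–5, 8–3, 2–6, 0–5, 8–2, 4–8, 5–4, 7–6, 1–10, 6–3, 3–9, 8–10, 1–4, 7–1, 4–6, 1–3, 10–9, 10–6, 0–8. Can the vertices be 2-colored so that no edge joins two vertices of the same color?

A valid 2-coloring puts {1, 5, 6, 8, 9} on one side and {0, 2, 3, 4, 7, 10} on the other; every edge crosses between the two sides.

Yes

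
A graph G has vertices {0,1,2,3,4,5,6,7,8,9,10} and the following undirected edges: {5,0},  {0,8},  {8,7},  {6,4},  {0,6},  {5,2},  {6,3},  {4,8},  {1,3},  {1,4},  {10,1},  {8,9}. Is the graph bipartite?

A valid 2-coloring puts {1, 5, 6, 8} on one side and {0, 2, 3, 4, 7, 9, 10} on the other; every edge crosses between the two sides.

Yes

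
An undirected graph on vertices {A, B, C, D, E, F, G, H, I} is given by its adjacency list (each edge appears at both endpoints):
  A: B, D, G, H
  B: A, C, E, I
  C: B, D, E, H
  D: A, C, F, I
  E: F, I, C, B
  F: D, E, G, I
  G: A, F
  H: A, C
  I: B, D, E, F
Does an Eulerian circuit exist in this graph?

Degrees: A:4, B:4, C:4, D:4, E:4, F:4, G:2, H:2, I:4
Every vertex has even degree and the edges form a single connected piece, so an Eulerian circuit exists.

Yes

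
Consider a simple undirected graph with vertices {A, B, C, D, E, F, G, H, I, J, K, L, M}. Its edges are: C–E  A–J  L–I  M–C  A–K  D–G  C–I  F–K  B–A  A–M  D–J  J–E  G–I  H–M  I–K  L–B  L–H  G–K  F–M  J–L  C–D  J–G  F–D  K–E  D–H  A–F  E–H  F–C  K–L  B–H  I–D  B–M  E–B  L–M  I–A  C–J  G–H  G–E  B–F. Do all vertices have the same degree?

Degrees: A:6, B:6, C:6, D:6, E:6, F:6, G:6, H:6, I:6, J:6, K:6, L:6, M:6
Every vertex has degree 6, so the graph is 6-regular.

Yes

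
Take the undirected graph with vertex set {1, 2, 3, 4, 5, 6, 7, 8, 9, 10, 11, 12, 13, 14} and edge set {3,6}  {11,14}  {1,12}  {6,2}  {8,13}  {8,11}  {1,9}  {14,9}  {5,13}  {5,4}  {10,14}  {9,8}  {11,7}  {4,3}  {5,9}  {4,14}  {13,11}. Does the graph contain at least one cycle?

Yes

|V| = 14, |E| = 17, number of components = 1.
Since 17 > 14 - 1, a cycle must exist; for instance 5-4-14-11-8-13-5.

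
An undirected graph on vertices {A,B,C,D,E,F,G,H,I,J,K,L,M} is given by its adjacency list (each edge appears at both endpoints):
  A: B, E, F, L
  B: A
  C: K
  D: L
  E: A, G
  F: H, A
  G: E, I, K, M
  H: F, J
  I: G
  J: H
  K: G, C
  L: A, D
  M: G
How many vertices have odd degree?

6

Degrees: A:4, B:1, C:1, D:1, E:2, F:2, G:4, H:2, I:1, J:1, K:2, L:2, M:1
Odd-degree vertices: B, C, D, I, J, M.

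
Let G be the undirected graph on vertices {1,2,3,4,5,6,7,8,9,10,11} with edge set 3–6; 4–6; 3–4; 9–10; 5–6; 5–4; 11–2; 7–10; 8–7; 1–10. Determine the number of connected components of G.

3

Component: {2, 11}
Component: {3, 4, 5, 6}
Component: {1, 7, 8, 9, 10}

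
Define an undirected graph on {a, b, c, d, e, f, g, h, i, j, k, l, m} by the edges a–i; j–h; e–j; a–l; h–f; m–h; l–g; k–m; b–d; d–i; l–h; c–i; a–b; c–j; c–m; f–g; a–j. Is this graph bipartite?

Yes

Partition the vertices as {b, f, i, j, l, m} vs {a, c, d, e, g, h, k}. Each listed edge has one endpoint in each part, so the graph is bipartite.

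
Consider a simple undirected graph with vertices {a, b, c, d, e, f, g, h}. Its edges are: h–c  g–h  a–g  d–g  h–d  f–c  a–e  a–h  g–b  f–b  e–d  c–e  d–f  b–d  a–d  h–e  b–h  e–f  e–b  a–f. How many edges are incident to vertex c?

3

Neighbors of c: e, f, h.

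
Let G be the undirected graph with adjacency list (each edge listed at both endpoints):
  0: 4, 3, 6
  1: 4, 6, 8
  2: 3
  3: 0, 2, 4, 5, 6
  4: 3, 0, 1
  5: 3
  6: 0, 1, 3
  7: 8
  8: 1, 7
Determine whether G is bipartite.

3-0-4-3 is an odd cycle (length 3), and a bipartite graph can contain only even cycles.

No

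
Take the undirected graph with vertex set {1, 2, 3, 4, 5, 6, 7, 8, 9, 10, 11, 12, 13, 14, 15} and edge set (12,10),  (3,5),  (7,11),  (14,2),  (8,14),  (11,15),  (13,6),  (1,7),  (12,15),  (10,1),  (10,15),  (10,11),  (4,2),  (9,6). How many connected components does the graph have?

4

Component: {3, 5}
Component: {6, 9, 13}
Component: {2, 4, 8, 14}
Component: {1, 7, 10, 11, 12, 15}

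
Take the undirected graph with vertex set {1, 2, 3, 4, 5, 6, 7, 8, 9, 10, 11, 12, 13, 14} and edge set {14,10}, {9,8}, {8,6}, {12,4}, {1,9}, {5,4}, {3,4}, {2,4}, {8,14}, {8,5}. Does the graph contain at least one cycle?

The graph has 14 vertices, 10 edges, and 4 connected components.
Since 10 = 14 - 4, the graph is a forest and contains no cycle.

No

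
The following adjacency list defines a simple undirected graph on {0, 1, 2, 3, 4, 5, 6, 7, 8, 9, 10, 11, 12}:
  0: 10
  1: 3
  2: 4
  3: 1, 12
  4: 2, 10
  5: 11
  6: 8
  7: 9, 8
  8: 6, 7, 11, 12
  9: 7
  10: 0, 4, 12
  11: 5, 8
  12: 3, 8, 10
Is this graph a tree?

The graph has 13 vertices and 12 edges.
It is connected with exactly 12 edges, hence acyclic — it is a tree.

Yes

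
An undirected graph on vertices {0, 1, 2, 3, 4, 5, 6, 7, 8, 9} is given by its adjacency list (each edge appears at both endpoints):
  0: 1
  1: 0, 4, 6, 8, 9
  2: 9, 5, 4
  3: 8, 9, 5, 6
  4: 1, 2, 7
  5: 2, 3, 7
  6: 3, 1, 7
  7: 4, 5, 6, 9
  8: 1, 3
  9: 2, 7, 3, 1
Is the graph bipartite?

A valid 2-coloring puts {1, 2, 3, 7} on one side and {0, 4, 5, 6, 8, 9} on the other; every edge crosses between the two sides.

Yes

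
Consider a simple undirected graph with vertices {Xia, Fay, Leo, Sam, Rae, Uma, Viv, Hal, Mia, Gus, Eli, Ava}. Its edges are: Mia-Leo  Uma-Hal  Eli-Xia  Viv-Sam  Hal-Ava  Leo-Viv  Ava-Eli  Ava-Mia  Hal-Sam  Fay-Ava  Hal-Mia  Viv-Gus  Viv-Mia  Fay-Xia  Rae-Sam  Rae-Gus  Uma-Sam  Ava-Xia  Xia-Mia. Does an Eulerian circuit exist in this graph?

No

Degrees: Xia:4, Fay:2, Leo:2, Sam:4, Rae:2, Uma:2, Viv:4, Hal:4, Mia:5, Gus:2, Eli:2, Ava:5
Vertices with odd degree: Mia, Ava. An Eulerian circuit requires all degrees even.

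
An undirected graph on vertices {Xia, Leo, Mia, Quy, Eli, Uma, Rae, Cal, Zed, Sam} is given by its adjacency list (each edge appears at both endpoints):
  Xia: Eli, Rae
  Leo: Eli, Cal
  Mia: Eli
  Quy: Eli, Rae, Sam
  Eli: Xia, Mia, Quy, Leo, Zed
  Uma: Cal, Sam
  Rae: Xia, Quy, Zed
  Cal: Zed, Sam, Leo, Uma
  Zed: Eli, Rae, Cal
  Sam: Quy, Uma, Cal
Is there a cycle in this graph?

Yes

The graph has 10 vertices, 14 edges, and 1 connected component.
Since 14 > 10 - 1, a cycle must exist; for instance Quy-Sam-Cal-Leo-Eli-Quy.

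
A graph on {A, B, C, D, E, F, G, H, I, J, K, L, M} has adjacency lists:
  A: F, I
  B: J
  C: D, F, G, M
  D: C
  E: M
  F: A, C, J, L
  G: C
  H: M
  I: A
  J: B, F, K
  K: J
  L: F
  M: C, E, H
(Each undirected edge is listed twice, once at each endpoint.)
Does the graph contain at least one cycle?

|V| = 13, |E| = 12, number of components = 1.
Since 12 = 13 - 1, the graph is a forest and contains no cycle.

No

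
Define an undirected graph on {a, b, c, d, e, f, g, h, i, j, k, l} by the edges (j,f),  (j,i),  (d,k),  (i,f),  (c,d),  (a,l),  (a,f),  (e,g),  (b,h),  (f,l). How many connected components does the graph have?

4

Component: {b, h}
Component: {e, g}
Component: {c, d, k}
Component: {a, f, i, j, l}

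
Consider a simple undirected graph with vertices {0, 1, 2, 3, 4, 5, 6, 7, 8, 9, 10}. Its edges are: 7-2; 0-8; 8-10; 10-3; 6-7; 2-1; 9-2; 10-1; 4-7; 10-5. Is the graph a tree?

Yes

|V| = 11, |E| = 10.
It is connected with exactly 10 edges, hence acyclic — it is a tree.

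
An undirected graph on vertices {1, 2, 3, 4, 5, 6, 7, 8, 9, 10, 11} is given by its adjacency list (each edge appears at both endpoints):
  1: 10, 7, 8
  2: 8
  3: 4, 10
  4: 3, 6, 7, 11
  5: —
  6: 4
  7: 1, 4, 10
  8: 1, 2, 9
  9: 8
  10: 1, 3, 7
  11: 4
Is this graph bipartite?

The cycle 7-1-10-7 has length 3, which is odd, so the graph is not bipartite.

No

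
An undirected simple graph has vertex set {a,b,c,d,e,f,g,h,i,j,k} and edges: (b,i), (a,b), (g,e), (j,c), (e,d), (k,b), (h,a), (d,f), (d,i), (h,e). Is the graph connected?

No

Component: {c, j}
Component: {a, b, d, e, f, g, h, i, k}
No edge joins these 2 groups, so the graph is disconnected.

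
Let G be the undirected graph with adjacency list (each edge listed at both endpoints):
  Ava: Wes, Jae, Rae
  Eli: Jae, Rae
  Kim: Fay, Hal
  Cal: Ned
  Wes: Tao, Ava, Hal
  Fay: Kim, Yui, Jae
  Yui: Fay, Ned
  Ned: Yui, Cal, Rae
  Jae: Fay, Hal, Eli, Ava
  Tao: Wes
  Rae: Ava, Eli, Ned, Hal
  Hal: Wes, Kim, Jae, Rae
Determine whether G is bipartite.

Yes

A valid 2-coloring puts {Kim, Cal, Wes, Yui, Jae, Rae} on one side and {Ava, Eli, Fay, Ned, Tao, Hal} on the other; every edge crosses between the two sides.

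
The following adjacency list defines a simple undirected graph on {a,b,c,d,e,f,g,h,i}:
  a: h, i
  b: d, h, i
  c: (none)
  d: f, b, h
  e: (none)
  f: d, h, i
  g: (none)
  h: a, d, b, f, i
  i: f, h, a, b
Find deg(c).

0

c has no neighbors.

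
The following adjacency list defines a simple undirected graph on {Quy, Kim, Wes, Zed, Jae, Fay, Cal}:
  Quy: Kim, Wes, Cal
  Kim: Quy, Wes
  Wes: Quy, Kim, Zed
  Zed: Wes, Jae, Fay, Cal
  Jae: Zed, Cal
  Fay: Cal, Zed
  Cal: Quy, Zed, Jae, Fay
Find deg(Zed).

Neighbors of Zed: Wes, Jae, Fay, Cal.

4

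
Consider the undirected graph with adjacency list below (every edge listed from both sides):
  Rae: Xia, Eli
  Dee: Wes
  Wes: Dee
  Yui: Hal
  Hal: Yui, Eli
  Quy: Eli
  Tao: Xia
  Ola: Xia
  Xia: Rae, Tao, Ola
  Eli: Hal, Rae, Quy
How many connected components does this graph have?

2

Component: {Dee, Wes}
Component: {Rae, Yui, Hal, Quy, Tao, Ola, Xia, Eli}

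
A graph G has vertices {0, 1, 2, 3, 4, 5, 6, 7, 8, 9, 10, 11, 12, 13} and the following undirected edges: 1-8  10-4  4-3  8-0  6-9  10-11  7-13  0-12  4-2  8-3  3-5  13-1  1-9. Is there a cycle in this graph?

|V| = 14, |E| = 13, number of components = 1.
A forest on 14 vertices with 1 component has exactly 13 edges, which matches — so no cycle.

No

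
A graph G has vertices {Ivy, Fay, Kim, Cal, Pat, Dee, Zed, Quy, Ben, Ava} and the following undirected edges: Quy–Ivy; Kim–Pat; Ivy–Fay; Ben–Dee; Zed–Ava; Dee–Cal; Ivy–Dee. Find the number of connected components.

3

Component: {Kim, Pat}
Component: {Zed, Ava}
Component: {Ivy, Fay, Cal, Dee, Quy, Ben}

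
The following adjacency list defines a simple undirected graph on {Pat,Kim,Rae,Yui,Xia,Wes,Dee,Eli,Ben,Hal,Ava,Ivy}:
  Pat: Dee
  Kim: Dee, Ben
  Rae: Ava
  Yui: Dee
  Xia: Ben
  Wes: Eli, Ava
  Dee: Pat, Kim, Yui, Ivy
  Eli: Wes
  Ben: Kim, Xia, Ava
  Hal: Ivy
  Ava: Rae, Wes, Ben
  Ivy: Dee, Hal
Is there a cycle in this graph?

|V| = 12, |E| = 11, number of components = 1.
Since 11 = 12 - 1, the graph is a forest and contains no cycle.

No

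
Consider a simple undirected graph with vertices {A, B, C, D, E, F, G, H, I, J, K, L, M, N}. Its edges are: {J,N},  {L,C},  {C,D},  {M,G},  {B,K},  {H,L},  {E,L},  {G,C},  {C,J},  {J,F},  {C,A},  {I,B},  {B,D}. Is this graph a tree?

|V| = 14, |E| = 13.
It is connected with exactly 13 edges, hence acyclic — it is a tree.

Yes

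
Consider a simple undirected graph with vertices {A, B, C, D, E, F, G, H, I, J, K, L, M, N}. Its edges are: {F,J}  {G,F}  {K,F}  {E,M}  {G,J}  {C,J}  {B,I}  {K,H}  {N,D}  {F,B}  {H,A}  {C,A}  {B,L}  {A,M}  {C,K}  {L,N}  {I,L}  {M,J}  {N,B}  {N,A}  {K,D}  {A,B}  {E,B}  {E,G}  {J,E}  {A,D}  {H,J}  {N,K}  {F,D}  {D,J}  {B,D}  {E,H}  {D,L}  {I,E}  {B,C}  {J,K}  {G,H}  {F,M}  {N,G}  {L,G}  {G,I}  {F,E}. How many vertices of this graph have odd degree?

Degrees: A:6, B:8, C:4, D:7, E:7, F:7, G:7, H:5, I:4, J:8, K:6, L:5, M:4, N:6
Odd-degree vertices: D, E, F, G, H, L.

6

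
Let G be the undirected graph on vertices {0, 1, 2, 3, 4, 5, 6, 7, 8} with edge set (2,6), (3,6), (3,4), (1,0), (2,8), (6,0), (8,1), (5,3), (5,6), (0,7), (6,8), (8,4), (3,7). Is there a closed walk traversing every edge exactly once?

Degrees: 0:3, 1:2, 2:2, 3:4, 4:2, 5:2, 6:5, 7:2, 8:4
Vertices with odd degree: 0, 6. An Eulerian circuit requires all degrees even.

No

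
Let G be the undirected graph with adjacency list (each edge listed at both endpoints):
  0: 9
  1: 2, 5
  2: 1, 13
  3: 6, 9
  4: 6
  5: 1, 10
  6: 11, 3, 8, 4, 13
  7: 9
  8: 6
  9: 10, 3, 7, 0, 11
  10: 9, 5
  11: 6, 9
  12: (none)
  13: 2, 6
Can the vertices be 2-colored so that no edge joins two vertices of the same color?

Partition the vertices as {2, 5, 6, 9, 12} vs {0, 1, 3, 4, 7, 8, 10, 11, 13}. Each listed edge has one endpoint in each part, so the graph is bipartite.

Yes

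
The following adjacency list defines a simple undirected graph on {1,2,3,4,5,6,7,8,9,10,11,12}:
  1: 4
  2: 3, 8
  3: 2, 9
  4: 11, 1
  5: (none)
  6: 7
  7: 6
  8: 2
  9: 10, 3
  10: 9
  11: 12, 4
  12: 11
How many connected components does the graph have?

4

Component: {5}
Component: {6, 7}
Component: {1, 4, 11, 12}
Component: {2, 3, 8, 9, 10}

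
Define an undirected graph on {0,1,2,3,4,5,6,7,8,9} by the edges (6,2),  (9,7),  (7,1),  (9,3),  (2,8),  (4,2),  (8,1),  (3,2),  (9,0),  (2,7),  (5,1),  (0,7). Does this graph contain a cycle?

The graph has 10 vertices, 12 edges, and 1 connected component.
One cycle is 7-2-8-1-7.

Yes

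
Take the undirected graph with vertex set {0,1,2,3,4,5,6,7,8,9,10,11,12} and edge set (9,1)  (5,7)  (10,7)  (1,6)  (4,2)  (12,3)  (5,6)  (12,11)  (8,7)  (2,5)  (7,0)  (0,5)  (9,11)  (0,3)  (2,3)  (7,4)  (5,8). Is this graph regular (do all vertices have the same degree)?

No

Degrees: 0:3, 1:2, 2:3, 3:3, 4:2, 5:5, 6:2, 7:5, 8:2, 9:2, 10:1, 11:2, 12:2
Degrees are not all equal (e.g. deg(10)=1 but deg(5)=5); not regular.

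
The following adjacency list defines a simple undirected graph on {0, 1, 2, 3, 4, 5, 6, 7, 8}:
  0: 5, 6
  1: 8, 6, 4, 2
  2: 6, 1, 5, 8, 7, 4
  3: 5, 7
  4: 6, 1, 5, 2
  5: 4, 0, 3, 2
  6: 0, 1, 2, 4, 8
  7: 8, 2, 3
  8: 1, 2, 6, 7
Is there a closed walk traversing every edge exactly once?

Degrees: 0:2, 1:4, 2:6, 3:2, 4:4, 5:4, 6:5, 7:3, 8:4
Vertices with odd degree: 6, 7. An Eulerian circuit requires all degrees even.

No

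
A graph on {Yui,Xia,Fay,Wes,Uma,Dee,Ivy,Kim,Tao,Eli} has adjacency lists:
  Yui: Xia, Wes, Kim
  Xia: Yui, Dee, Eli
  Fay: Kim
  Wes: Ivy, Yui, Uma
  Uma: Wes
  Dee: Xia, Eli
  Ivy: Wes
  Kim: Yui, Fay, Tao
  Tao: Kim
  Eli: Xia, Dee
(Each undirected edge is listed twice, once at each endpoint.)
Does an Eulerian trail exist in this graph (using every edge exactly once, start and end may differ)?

No

Degrees: Yui:3, Xia:3, Fay:1, Wes:3, Uma:1, Dee:2, Ivy:1, Kim:3, Tao:1, Eli:2
Odd-degree vertices: Yui, Xia, Fay, Wes, Uma, Ivy, Kim, Tao (8 total).
With 8 odd-degree vertices (more than two), no single trail can use every edge.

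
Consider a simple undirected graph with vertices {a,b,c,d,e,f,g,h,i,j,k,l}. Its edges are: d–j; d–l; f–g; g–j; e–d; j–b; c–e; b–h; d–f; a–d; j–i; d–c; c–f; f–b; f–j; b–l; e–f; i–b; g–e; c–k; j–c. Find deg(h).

Neighbors of h: b.

1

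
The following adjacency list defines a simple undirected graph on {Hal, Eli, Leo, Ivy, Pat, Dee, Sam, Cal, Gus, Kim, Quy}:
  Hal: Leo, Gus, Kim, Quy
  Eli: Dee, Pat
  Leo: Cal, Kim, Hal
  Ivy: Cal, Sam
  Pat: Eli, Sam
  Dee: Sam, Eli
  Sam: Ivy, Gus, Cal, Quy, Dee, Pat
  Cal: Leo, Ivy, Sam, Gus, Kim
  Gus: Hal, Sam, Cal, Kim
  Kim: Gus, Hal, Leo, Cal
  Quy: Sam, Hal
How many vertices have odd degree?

Degrees: Hal:4, Eli:2, Leo:3, Ivy:2, Pat:2, Dee:2, Sam:6, Cal:5, Gus:4, Kim:4, Quy:2
Odd-degree vertices: Leo, Cal.

2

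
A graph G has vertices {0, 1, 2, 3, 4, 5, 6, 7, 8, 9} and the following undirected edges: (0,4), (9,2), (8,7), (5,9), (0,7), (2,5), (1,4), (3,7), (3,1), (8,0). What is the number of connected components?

Component: {6}
Component: {2, 5, 9}
Component: {0, 1, 3, 4, 7, 8}

3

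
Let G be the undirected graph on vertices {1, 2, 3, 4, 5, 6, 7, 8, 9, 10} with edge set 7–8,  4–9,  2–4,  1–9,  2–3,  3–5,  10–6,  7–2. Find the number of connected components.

Component: {6, 10}
Component: {1, 2, 3, 4, 5, 7, 8, 9}

2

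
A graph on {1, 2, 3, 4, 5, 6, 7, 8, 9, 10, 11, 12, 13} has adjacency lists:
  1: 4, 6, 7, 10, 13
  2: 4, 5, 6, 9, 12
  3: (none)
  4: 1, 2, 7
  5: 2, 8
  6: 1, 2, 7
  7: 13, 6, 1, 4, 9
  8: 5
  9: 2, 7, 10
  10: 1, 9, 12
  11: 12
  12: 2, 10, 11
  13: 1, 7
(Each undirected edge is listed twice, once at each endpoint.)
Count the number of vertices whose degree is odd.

Degrees: 1:5, 2:5, 3:0, 4:3, 5:2, 6:3, 7:5, 8:1, 9:3, 10:3, 11:1, 12:3, 13:2
Odd-degree vertices: 1, 2, 4, 6, 7, 8, 9, 10, 11, 12.

10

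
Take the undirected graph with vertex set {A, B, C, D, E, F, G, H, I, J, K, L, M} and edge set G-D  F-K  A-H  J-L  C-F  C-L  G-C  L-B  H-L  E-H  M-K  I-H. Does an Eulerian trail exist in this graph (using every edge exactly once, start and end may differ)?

Degrees: A:1, B:1, C:3, D:1, E:1, F:2, G:2, H:4, I:1, J:1, K:2, L:4, M:1
Odd-degree vertices: A, B, C, D, E, I, J, M (8 total).
With 8 odd-degree vertices (more than two), no single trail can use every edge.

No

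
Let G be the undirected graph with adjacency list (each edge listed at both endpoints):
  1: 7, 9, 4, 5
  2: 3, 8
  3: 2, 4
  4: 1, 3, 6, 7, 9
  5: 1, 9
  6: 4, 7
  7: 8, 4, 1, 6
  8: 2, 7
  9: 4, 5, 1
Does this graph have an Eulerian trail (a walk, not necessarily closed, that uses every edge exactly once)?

Degrees: 1:4, 2:2, 3:2, 4:5, 5:2, 6:2, 7:4, 8:2, 9:3
Odd-degree vertices: 4, 9 (2 total).
The non-isolated vertices are connected and exactly 2 have odd degree, so an Eulerian trail exists (from 4 to 9).

Yes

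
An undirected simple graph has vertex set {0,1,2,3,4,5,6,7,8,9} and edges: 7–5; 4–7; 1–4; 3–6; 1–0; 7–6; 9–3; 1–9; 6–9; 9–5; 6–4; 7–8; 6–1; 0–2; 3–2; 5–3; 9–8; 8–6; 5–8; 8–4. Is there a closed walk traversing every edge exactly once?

No

Degrees: 0:2, 1:4, 2:2, 3:4, 4:4, 5:4, 6:6, 7:4, 8:5, 9:5
Vertices with odd degree: 8, 9. An Eulerian circuit requires all degrees even.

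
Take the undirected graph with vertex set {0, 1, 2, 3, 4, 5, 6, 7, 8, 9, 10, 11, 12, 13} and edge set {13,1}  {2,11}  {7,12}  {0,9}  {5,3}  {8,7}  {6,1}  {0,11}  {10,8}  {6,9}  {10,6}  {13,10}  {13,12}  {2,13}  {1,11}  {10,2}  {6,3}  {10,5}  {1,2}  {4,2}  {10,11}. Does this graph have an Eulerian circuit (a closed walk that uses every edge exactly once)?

No

Degrees: 0:2, 1:4, 2:5, 3:2, 4:1, 5:2, 6:4, 7:2, 8:2, 9:2, 10:6, 11:4, 12:2, 13:4
2, 4 have odd degree; an Eulerian circuit needs every degree to be even, so none exists.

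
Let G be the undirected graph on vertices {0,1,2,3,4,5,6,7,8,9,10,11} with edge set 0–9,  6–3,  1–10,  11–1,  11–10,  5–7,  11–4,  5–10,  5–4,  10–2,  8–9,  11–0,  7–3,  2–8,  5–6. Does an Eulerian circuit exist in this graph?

Yes

Degrees: 0:2, 1:2, 2:2, 3:2, 4:2, 5:4, 6:2, 7:2, 8:2, 9:2, 10:4, 11:4
All degrees are even and the non-isolated vertices are connected — an Eulerian circuit exists.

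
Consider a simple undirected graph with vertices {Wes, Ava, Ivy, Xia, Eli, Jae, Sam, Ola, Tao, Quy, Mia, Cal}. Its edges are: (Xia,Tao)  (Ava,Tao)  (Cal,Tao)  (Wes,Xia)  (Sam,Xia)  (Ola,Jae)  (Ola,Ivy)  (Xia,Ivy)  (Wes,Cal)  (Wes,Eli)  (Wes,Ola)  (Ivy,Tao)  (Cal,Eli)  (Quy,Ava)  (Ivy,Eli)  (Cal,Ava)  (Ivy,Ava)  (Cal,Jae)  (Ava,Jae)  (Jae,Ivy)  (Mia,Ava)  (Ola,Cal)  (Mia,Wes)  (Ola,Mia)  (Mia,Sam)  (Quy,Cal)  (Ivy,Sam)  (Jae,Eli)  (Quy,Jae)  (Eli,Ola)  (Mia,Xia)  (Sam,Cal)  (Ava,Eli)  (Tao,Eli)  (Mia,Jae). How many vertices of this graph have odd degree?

8

Degrees: Wes:5, Ava:7, Ivy:7, Xia:5, Eli:7, Jae:7, Sam:4, Ola:6, Tao:5, Quy:3, Mia:6, Cal:8
Odd-degree vertices: Wes, Ava, Ivy, Xia, Eli, Jae, Tao, Quy.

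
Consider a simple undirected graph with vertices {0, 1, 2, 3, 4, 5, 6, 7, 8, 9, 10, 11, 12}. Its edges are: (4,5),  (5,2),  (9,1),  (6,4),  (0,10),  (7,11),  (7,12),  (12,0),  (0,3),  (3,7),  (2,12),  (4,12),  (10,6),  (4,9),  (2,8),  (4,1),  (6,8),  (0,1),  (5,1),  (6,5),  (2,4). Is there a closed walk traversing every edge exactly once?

Degrees: 0:4, 1:4, 2:4, 3:2, 4:6, 5:4, 6:4, 7:3, 8:2, 9:2, 10:2, 11:1, 12:4
7, 11 have odd degree; an Eulerian circuit needs every degree to be even, so none exists.

No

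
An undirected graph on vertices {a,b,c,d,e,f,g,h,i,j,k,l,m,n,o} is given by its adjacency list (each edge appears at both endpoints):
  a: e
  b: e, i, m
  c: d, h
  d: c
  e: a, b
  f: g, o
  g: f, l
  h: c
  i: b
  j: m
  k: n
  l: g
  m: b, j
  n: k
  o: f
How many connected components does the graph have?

4

Component: {k, n}
Component: {c, d, h}
Component: {f, g, l, o}
Component: {a, b, e, i, j, m}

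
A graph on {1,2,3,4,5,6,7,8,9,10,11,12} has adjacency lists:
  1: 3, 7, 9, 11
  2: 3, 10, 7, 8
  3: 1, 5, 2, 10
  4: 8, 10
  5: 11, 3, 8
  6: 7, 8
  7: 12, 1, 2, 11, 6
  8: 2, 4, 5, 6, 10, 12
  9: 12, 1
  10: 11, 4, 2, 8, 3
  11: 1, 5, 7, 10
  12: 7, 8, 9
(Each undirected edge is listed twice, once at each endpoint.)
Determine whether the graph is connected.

Starting from 1 and exploring outward reaches every vertex (1, 11, 7, 9, 3, 10, 5, 2, 6, 12, 8, 4); the graph is connected.

Yes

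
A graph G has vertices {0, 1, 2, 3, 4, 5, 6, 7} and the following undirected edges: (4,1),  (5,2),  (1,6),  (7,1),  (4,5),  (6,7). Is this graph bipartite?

No

6-1-7-6 is an odd cycle (length 3), and a bipartite graph can contain only even cycles.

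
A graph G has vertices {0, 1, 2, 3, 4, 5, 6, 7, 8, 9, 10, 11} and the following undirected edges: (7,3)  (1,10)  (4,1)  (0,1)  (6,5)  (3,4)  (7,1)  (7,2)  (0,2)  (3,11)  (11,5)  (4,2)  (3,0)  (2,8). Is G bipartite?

A valid 2-coloring puts {1, 2, 3, 5, 9} on one side and {0, 4, 6, 7, 8, 10, 11} on the other; every edge crosses between the two sides.

Yes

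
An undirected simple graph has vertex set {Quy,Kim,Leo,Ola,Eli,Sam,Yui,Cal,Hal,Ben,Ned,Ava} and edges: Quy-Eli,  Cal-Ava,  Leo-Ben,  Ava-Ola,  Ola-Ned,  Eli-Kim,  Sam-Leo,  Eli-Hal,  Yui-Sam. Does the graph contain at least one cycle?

The graph has 12 vertices, 9 edges, and 3 connected components.
A forest on 12 vertices with 3 components has exactly 9 edges, which matches — so no cycle.

No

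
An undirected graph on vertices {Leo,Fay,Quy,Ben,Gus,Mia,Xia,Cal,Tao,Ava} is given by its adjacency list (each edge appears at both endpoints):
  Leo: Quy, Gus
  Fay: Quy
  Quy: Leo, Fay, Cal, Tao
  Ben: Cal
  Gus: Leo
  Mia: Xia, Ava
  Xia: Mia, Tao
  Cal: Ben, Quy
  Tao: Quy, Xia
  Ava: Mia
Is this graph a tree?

|V| = 10, |E| = 9.
Connected and |E| = |V| - 1, which characterizes a tree.

Yes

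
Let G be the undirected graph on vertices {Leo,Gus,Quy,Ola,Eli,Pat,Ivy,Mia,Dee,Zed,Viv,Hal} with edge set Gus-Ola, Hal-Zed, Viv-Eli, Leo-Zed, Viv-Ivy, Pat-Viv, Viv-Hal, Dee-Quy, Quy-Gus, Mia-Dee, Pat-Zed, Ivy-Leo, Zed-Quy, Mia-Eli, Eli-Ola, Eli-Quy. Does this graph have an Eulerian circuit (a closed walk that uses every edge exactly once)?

Degrees: Leo:2, Gus:2, Quy:4, Ola:2, Eli:4, Pat:2, Ivy:2, Mia:2, Dee:2, Zed:4, Viv:4, Hal:2
Every vertex has even degree and the edges form a single connected piece, so an Eulerian circuit exists.

Yes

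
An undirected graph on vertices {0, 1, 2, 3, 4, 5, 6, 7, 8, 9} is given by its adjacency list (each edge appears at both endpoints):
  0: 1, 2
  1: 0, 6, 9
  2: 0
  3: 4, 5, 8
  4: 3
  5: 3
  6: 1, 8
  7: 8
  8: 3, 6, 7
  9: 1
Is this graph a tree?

Yes

The graph has 10 vertices and 9 edges.
Connected and |E| = |V| - 1, which characterizes a tree.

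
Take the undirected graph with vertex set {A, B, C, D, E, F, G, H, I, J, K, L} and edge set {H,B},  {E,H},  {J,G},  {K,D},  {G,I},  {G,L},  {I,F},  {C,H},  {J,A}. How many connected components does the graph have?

3

Component: {D, K}
Component: {B, C, E, H}
Component: {A, F, G, I, J, L}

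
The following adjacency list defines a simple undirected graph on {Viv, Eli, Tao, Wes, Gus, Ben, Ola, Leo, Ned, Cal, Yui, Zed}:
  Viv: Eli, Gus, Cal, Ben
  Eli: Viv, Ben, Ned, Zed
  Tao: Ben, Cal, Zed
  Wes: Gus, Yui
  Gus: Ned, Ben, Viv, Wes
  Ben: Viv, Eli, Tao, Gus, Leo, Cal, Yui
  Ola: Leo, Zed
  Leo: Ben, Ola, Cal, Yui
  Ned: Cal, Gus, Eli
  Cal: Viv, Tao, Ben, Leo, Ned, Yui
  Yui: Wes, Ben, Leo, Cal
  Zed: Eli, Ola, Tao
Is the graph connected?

Starting from Viv and exploring outward reaches every vertex (Viv, Ben, Cal, Gus, Eli, Leo, Tao, Yui, Ned, Wes, Zed, Ola); the graph is connected.

Yes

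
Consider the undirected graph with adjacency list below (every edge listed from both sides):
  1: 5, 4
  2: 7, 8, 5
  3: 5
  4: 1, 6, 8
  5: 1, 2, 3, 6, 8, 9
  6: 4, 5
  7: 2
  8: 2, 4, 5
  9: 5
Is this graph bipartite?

The cycle 8-2-5-8 has length 3, which is odd, so the graph is not bipartite.

No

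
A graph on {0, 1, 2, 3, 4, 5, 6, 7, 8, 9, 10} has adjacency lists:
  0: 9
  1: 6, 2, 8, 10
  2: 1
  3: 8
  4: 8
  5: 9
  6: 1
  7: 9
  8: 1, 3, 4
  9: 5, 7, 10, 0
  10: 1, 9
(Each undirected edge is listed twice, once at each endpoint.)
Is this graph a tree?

Yes

The graph has 11 vertices and 10 edges.
It is connected with exactly 10 edges, hence acyclic — it is a tree.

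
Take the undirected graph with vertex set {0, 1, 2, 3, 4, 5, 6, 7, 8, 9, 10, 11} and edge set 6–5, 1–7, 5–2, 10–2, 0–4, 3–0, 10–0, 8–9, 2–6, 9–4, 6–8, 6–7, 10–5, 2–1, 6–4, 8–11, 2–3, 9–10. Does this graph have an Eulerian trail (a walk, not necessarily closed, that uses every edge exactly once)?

Degrees: 0:3, 1:2, 2:5, 3:2, 4:3, 5:3, 6:5, 7:2, 8:3, 9:3, 10:4, 11:1
Odd-degree vertices: 0, 2, 4, 5, 6, 8, 9, 11 (8 total).
With 8 odd-degree vertices (more than two), no single trail can use every edge.

No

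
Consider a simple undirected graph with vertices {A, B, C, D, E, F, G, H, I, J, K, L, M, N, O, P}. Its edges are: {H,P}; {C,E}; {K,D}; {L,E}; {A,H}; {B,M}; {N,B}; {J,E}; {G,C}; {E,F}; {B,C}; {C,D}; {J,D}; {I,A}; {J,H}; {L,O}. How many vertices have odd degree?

Degrees: A:2, B:3, C:4, D:3, E:4, F:1, G:1, H:3, I:1, J:3, K:1, L:2, M:1, N:1, O:1, P:1
Odd-degree vertices: B, D, F, G, H, I, J, K, M, N, O, P.

12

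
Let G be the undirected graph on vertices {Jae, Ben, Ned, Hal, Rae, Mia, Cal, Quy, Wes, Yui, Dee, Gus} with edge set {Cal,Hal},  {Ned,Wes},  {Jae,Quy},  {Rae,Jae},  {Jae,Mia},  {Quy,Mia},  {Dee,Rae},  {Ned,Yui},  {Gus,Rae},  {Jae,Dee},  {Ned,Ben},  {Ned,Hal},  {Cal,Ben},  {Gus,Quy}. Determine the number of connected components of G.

Component: {Jae, Rae, Mia, Quy, Dee, Gus}
Component: {Ben, Ned, Hal, Cal, Wes, Yui}

2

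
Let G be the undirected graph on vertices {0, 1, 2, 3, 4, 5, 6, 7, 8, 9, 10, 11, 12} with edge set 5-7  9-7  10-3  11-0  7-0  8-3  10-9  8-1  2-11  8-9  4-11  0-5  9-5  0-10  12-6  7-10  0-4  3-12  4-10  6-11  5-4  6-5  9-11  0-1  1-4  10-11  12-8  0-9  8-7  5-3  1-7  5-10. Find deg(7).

6

Neighbors of 7: 0, 1, 5, 8, 9, 10.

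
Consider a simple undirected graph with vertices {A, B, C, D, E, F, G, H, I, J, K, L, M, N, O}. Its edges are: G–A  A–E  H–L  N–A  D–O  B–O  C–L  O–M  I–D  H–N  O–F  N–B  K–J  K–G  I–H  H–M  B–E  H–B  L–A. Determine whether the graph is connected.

Yes

A breadth-first search from A visits A, L, G, E, N, H, C, K, B, I, M, J, O, D, F — all 15 vertices — so the graph is connected.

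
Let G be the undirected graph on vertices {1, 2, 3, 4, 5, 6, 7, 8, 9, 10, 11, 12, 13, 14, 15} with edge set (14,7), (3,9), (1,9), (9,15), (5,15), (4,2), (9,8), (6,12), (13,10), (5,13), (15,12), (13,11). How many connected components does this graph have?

Component: {2, 4}
Component: {7, 14}
Component: {1, 3, 5, 6, 8, 9, 10, 11, 12, 13, 15}

3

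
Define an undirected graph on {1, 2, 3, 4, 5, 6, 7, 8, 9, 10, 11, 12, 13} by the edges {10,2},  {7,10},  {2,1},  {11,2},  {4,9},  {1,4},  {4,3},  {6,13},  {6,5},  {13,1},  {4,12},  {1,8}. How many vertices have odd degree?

8

Degrees: 1:4, 2:3, 3:1, 4:4, 5:1, 6:2, 7:1, 8:1, 9:1, 10:2, 11:1, 12:1, 13:2
Odd-degree vertices: 2, 3, 5, 7, 8, 9, 11, 12.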